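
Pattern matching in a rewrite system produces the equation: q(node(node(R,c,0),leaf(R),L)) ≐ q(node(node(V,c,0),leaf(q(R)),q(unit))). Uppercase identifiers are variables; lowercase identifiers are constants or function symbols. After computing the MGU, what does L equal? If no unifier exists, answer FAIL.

Decompose q/1: node(node(R,c,0),leaf(R),L) ≐ node(node(V,c,0),leaf(q(R)),q(unit)).
Decompose node/3: node(R,c,0) ≐ node(V,c,0),  leaf(R) ≐ leaf(q(R)),  L ≐ q(unit).
Decompose node/3: R ≐ V,  c ≐ c,  0 ≐ 0.
Bind R := V; substituting into the one remaining equation that mentions R gives: leaf(V) ≐ leaf(q(V)).
Delete trivial equation c ≐ c.
Delete trivial equation 0 ≐ 0.
Decompose leaf/1: V ≐ q(V).
Occurs check fails: V occurs in q(V); the equation V ≐ q(V) has no finite solution.

FAIL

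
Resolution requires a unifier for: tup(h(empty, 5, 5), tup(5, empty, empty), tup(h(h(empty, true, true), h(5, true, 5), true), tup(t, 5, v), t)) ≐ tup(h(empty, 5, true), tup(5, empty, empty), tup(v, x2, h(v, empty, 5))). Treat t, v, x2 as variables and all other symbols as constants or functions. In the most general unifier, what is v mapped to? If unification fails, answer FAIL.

Decompose tup/3: h(empty, 5, 5) ≐ h(empty, 5, true),  tup(5, empty, empty) ≐ tup(5, empty, empty),  tup(h(h(empty, true, true), h(5, true, 5), true), tup(t, 5, v), t) ≐ tup(v, x2, h(v, empty, 5)).
Decompose h/3: empty ≐ empty,  5 ≐ 5,  5 ≐ true.
Delete trivial equation empty ≐ empty.
Delete trivial equation 5 ≐ 5.
Clash: constants 5 and true differ; no unifier exists.

FAIL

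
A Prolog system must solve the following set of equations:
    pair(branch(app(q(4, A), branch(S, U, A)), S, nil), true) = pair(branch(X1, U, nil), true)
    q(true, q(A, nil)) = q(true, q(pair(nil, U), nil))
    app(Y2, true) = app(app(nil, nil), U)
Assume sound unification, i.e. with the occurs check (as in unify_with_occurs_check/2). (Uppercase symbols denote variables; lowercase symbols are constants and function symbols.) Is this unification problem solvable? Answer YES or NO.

YES

Decompose pair/2: branch(app(q(4, A), branch(S, U, A)), S, nil) = branch(X1, U, nil),  true = true.
Decompose branch/3: app(q(4, A), branch(S, U, A)) = X1,  S = U,  nil = nil.
Bind X1 := app(q(4, A), branch(S, U, A)); no other remaining equation mentions X1.
Bind S := U; no other remaining equation mentions S. Substituting into the earlier binding gives X1 := app(q(4, A), branch(U, U, A)).
Delete trivial equation nil = nil.
Delete trivial equation true = true.
Decompose q/2: true = true,  q(A, nil) = q(pair(nil, U), nil).
Delete trivial equation true = true.
Decompose q/2: A = pair(nil, U),  nil = nil.
Bind A := pair(nil, U); no other remaining equation mentions A. Substituting into the earlier binding gives X1 := app(q(4, pair(nil, U)), branch(U, U, pair(nil, U))).
Delete trivial equation nil = nil.
Decompose app/2: Y2 = app(nil, nil),  true = U.
Bind Y2 := app(nil, nil); no other remaining equation mentions Y2.
Bind U := true. Substituting into the earlier bindings gives X1 := app(q(4, pair(nil, true)), branch(true, true, pair(nil, true))), S := true, A := pair(nil, true).
No equations remain and no clash or occurs-check failure arose, so a unifier exists.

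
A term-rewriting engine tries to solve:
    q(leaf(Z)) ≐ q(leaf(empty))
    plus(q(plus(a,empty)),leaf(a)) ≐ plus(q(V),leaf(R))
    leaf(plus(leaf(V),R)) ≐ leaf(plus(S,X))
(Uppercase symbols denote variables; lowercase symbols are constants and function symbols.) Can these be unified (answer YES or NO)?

YES

Decompose q/1: leaf(Z) ≐ leaf(empty).
Decompose leaf/1: Z ≐ empty.
Bind Z := empty; no other remaining equation mentions Z.
Decompose plus/2: q(plus(a,empty)) ≐ q(V),  leaf(a) ≐ leaf(R).
Decompose q/1: plus(a,empty) ≐ V.
Bind V := plus(a,empty); substituting into the one remaining equation that mentions V gives: leaf(plus(leaf(plus(a,empty)),R)) ≐ leaf(plus(S,X)).
Decompose leaf/1: a ≐ R.
Bind R := a; substituting into the remaining equation gives: leaf(plus(leaf(plus(a,empty)),a)) ≐ leaf(plus(S,X)).
Decompose leaf/1: plus(leaf(plus(a,empty)),a) ≐ plus(S,X).
Decompose plus/2: leaf(plus(a,empty)) ≐ S,  a ≐ X.
Bind S := leaf(plus(a,empty)); no other remaining equation mentions S.
Bind X := a.
No equations remain and no clash or occurs-check failure arose, so a unifier exists.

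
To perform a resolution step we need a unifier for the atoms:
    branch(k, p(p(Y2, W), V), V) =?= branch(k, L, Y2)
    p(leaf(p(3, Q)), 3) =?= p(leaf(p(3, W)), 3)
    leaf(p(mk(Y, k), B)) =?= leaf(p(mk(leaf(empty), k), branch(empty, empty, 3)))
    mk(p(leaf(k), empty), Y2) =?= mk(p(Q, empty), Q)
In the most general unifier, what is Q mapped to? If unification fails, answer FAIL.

leaf(k)

Decompose branch/3: k =?= k,  p(p(Y2, W), V) =?= L,  V =?= Y2.
Delete trivial equation k =?= k.
Bind L := p(p(Y2, W), V); no other remaining equation mentions L.
Bind V := Y2; no other remaining equation mentions V. Substituting into the earlier binding gives L := p(p(Y2, W), Y2).
Decompose p/2: leaf(p(3, Q)) =?= leaf(p(3, W)),  3 =?= 3.
Decompose leaf/1: p(3, Q) =?= p(3, W).
Decompose p/2: 3 =?= 3,  Q =?= W.
Delete trivial equation 3 =?= 3.
Bind Q := W; substituting into the one remaining equation that mentions Q gives: mk(p(leaf(k), empty), Y2) =?= mk(p(W, empty), W).
Delete trivial equation 3 =?= 3.
Decompose leaf/1: p(mk(Y, k), B) =?= p(mk(leaf(empty), k), branch(empty, empty, 3)).
Decompose p/2: mk(Y, k) =?= mk(leaf(empty), k),  B =?= branch(empty, empty, 3).
Decompose mk/2: Y =?= leaf(empty),  k =?= k.
Bind Y := leaf(empty); no other remaining equation mentions Y.
Delete trivial equation k =?= k.
Bind B := branch(empty, empty, 3); no other remaining equation mentions B.
Decompose mk/2: p(leaf(k), empty) =?= p(W, empty),  Y2 =?= W.
Decompose p/2: leaf(k) =?= W,  empty =?= empty.
Bind W := leaf(k); substituting into the one remaining equation that mentions W gives: Y2 =?= leaf(k). Substituting into the earlier bindings gives L := p(p(Y2, leaf(k)), Y2), Q := leaf(k).
Delete trivial equation empty =?= empty.
Bind Y2 := leaf(k). Substituting into the earlier bindings gives L := p(p(leaf(k), leaf(k)), leaf(k)), V := leaf(k).
MGU = { L ↦ p(p(leaf(k), leaf(k)), leaf(k)), V ↦ leaf(k), Q ↦ leaf(k), Y ↦ leaf(empty), B ↦ branch(empty, empty, 3), W ↦ leaf(k), Y2 ↦ leaf(k) }, so Q ↦ leaf(k).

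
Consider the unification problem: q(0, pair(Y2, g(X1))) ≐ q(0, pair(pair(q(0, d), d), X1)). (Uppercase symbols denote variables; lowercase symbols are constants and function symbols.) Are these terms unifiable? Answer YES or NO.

NO

Decompose q/2: 0 ≐ 0,  pair(Y2, g(X1)) ≐ pair(pair(q(0, d), d), X1).
Delete trivial equation 0 ≐ 0.
Decompose pair/2: Y2 ≐ pair(q(0, d), d),  g(X1) ≐ X1.
Bind Y2 := pair(q(0, d), d); no other remaining equation mentions Y2.
Occurs check fails: X1 occurs in g(X1); the equation X1 ≐ g(X1) has no finite solution.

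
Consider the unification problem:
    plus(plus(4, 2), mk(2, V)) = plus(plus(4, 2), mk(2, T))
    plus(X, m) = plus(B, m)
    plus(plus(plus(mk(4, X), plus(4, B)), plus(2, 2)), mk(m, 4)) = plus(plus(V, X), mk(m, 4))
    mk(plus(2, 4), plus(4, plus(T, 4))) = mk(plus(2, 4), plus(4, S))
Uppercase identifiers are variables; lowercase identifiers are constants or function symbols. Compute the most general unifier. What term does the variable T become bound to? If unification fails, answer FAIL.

Decompose plus/2: plus(4, 2) = plus(4, 2),  mk(2, V) = mk(2, T).
Delete trivial equation plus(4, 2) = plus(4, 2).
Decompose mk/2: 2 = 2,  V = T.
Delete trivial equation 2 = 2.
Bind V := T; substituting into the one remaining equation that mentions V gives: plus(plus(plus(mk(4, X), plus(4, B)), plus(2, 2)), mk(m, 4)) = plus(plus(T, X), mk(m, 4)).
Decompose plus/2: X = B,  m = m.
Bind X := B; substituting into the one remaining equation that mentions X gives: plus(plus(plus(mk(4, B), plus(4, B)), plus(2, 2)), mk(m, 4)) = plus(plus(T, B), mk(m, 4)).
Delete trivial equation m = m.
Decompose plus/2: plus(plus(mk(4, B), plus(4, B)), plus(2, 2)) = plus(T, B),  mk(m, 4) = mk(m, 4).
Decompose plus/2: plus(mk(4, B), plus(4, B)) = T,  plus(2, 2) = B.
Bind T := plus(mk(4, B), plus(4, B)); substituting into the one remaining equation that mentions T gives: mk(plus(2, 4), plus(4, plus(plus(mk(4, B), plus(4, B)), 4))) = mk(plus(2, 4), plus(4, S)). Substituting into the earlier binding gives V := plus(mk(4, B), plus(4, B)).
Bind B := plus(2, 2); substituting into the one remaining equation that mentions B gives: mk(plus(2, 4), plus(4, plus(plus(mk(4, plus(2, 2)), plus(4, plus(2, 2))), 4))) = mk(plus(2, 4), plus(4, S)). Substituting into the earlier bindings gives V := plus(mk(4, plus(2, 2)), plus(4, plus(2, 2))), X := plus(2, 2), T := plus(mk(4, plus(2, 2)), plus(4, plus(2, 2))).
Delete trivial equation mk(m, 4) = mk(m, 4).
Decompose mk/2: plus(2, 4) = plus(2, 4),  plus(4, plus(plus(mk(4, plus(2, 2)), plus(4, plus(2, 2))), 4)) = plus(4, S).
Delete trivial equation plus(2, 4) = plus(2, 4).
Decompose plus/2: 4 = 4,  plus(plus(mk(4, plus(2, 2)), plus(4, plus(2, 2))), 4) = S.
Delete trivial equation 4 = 4.
Bind S := plus(plus(mk(4, plus(2, 2)), plus(4, plus(2, 2))), 4).
MGU = { V -> plus(mk(4, plus(2, 2)), plus(4, plus(2, 2))), X -> plus(2, 2), T -> plus(mk(4, plus(2, 2)), plus(4, plus(2, 2))), B -> plus(2, 2), S -> plus(plus(mk(4, plus(2, 2)), plus(4, plus(2, 2))), 4) }, so T -> plus(mk(4, plus(2, 2)), plus(4, plus(2, 2))).

plus(mk(4, plus(2, 2)), plus(4, plus(2, 2)))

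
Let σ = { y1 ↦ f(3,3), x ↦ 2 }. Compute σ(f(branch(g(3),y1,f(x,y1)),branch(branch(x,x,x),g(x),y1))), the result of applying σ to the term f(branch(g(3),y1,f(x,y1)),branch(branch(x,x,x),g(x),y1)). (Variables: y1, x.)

Replace each occurrence of y1 with f(3,3).
Replace each occurrence of x with 2.
Result: f(branch(g(3),f(3,3),f(2,f(3,3))),branch(branch(2,2,2),g(2),f(3,3))).

f(branch(g(3),f(3,3),f(2,f(3,3))),branch(branch(2,2,2),g(2),f(3,3)))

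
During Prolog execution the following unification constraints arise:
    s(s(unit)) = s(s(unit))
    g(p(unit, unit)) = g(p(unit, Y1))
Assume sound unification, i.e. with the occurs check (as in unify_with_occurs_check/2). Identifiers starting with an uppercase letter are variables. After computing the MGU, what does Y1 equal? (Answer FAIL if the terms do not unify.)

Delete trivial equation s(s(unit)) = s(s(unit)).
Decompose g/1: p(unit, unit) = p(unit, Y1).
Decompose p/2: unit = unit,  unit = Y1.
Delete trivial equation unit = unit.
Bind Y1 := unit.
MGU = { Y1 = unit }, so Y1 = unit.

unit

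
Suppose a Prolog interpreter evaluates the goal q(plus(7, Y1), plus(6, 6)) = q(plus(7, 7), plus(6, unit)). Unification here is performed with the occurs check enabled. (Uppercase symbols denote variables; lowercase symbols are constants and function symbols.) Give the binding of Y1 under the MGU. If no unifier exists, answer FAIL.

FAIL

Decompose q/2: plus(7, Y1) = plus(7, 7),  plus(6, 6) = plus(6, unit).
Decompose plus/2: 7 = 7,  Y1 = 7.
Delete trivial equation 7 = 7.
Bind Y1 := 7; no other remaining equation mentions Y1.
Decompose plus/2: 6 = 6,  6 = unit.
Delete trivial equation 6 = 6.
Clash: constants 6 and unit differ; no unifier exists.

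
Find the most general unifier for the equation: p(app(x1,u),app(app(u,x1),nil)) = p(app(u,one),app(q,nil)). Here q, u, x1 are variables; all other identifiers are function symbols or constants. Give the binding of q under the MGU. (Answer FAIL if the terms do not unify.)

app(one,one)

Decompose p/2: app(x1,u) = app(u,one),  app(app(u,x1),nil) = app(q,nil).
Decompose app/2: x1 = u,  u = one.
Bind x1 := u; substituting into the one remaining equation that mentions x1 gives: app(app(u,u),nil) = app(q,nil).
Bind u := one; substituting into the remaining equation gives: app(app(one,one),nil) = app(q,nil). Substituting into the earlier binding gives x1 := one.
Decompose app/2: app(one,one) = q,  nil = nil.
Bind q := app(one,one); no other remaining equation mentions q.
Delete trivial equation nil = nil.
MGU = { x1 -> one, u -> one, q -> app(one,one) }, so q -> app(one,one).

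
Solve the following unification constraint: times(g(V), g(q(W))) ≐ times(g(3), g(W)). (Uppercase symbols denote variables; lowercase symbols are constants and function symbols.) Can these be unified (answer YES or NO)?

NO

Decompose times/2: g(V) ≐ g(3),  g(q(W)) ≐ g(W).
Decompose g/1: V ≐ 3.
Bind V := 3; no other remaining equation mentions V.
Decompose g/1: q(W) ≐ W.
Occurs check fails: W occurs in q(W); the equation W ≐ q(W) has no finite solution.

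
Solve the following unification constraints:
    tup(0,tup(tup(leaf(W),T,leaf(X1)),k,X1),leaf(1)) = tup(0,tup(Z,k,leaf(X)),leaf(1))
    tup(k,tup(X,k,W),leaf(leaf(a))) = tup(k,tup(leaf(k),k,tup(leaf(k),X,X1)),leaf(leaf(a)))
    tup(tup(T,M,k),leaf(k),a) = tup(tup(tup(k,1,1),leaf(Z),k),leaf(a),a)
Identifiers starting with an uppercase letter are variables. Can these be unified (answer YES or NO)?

NO

Decompose tup/3: 0 = 0,  tup(tup(leaf(W),T,leaf(X1)),k,X1) = tup(Z,k,leaf(X)),  leaf(1) = leaf(1).
Delete trivial equation 0 = 0.
Decompose tup/3: tup(leaf(W),T,leaf(X1)) = Z,  k = k,  X1 = leaf(X).
Bind Z := tup(leaf(W),T,leaf(X1)); substituting into the one remaining equation that mentions Z gives: tup(tup(T,M,k),leaf(k),a) = tup(tup(tup(k,1,1),leaf(tup(leaf(W),T,leaf(X1))),k),leaf(a),a).
Delete trivial equation k = k.
Bind X1 := leaf(X); substituting into the 2 remaining equations that mention X1 gives: tup(k,tup(X,k,W),leaf(leaf(a))) = tup(k,tup(leaf(k),k,tup(leaf(k),X,leaf(X))),leaf(leaf(a))),  tup(tup(T,M,k),leaf(k),a) = tup(tup(tup(k,1,1),leaf(tup(leaf(W),T,leaf(leaf(X)))),k),leaf(a),a). Substituting into the earlier binding gives Z := tup(leaf(W),T,leaf(leaf(X))).
Delete trivial equation leaf(1) = leaf(1).
Decompose tup/3: k = k,  tup(X,k,W) = tup(leaf(k),k,tup(leaf(k),X,leaf(X))),  leaf(leaf(a)) = leaf(leaf(a)).
Delete trivial equation k = k.
Decompose tup/3: X = leaf(k),  k = k,  W = tup(leaf(k),X,leaf(X)).
Bind X := leaf(k); substituting into the 2 remaining equations that mention X gives: W = tup(leaf(k),leaf(k),leaf(leaf(k))),  tup(tup(T,M,k),leaf(k),a) = tup(tup(tup(k,1,1),leaf(tup(leaf(W),T,leaf(leaf(leaf(k))))),k),leaf(a),a). Substituting into the earlier bindings gives Z := tup(leaf(W),T,leaf(leaf(leaf(k)))), X1 := leaf(leaf(k)).
Delete trivial equation k = k.
Bind W := tup(leaf(k),leaf(k),leaf(leaf(k))); substituting into the one remaining equation that mentions W gives: tup(tup(T,M,k),leaf(k),a) = tup(tup(tup(k,1,1),leaf(tup(leaf(tup(leaf(k),leaf(k),leaf(leaf(k)))),T,leaf(leaf(leaf(k))))),k),leaf(a),a). Substituting into the earlier binding gives Z := tup(leaf(tup(leaf(k),leaf(k),leaf(leaf(k)))),T,leaf(leaf(leaf(k)))).
Delete trivial equation leaf(leaf(a)) = leaf(leaf(a)).
Decompose tup/3: tup(T,M,k) = tup(tup(k,1,1),leaf(tup(leaf(tup(leaf(k),leaf(k),leaf(leaf(k)))),T,leaf(leaf(leaf(k))))),k),  leaf(k) = leaf(a),  a = a.
Decompose tup/3: T = tup(k,1,1),  M = leaf(tup(leaf(tup(leaf(k),leaf(k),leaf(leaf(k)))),T,leaf(leaf(leaf(k))))),  k = k.
Bind T := tup(k,1,1); substituting into the one remaining equation that mentions T gives: M = leaf(tup(leaf(tup(leaf(k),leaf(k),leaf(leaf(k)))),tup(k,1,1),leaf(leaf(leaf(k))))). Substituting into the earlier binding gives Z := tup(leaf(tup(leaf(k),leaf(k),leaf(leaf(k)))),tup(k,1,1),leaf(leaf(leaf(k)))).
Bind M := leaf(tup(leaf(tup(leaf(k),leaf(k),leaf(leaf(k)))),tup(k,1,1),leaf(leaf(leaf(k))))); no other remaining equation mentions M.
Delete trivial equation k = k.
Decompose leaf/1: k = a.
Clash: constants k and a differ; no unifier exists.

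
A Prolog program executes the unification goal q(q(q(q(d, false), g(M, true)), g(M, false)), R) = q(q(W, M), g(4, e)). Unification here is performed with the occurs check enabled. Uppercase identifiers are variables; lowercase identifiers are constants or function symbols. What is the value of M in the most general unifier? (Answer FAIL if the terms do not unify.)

Decompose q/2: q(q(q(d, false), g(M, true)), g(M, false)) = q(W, M),  R = g(4, e).
Decompose q/2: q(q(d, false), g(M, true)) = W,  g(M, false) = M.
Bind W := q(q(d, false), g(M, true)); no other remaining equation mentions W.
Occurs check fails: M occurs in g(M, false); the equation M = g(M, false) has no finite solution.

FAIL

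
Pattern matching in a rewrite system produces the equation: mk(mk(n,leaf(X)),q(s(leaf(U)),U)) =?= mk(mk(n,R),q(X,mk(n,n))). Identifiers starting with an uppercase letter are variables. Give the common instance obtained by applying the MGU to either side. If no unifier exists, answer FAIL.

mk(mk(n,leaf(s(leaf(mk(n,n))))),q(s(leaf(mk(n,n))),mk(n,n)))

Decompose mk/2: mk(n,leaf(X)) =?= mk(n,R),  q(s(leaf(U)),U) =?= q(X,mk(n,n)).
Decompose mk/2: n =?= n,  leaf(X) =?= R.
Delete trivial equation n =?= n.
Bind R := leaf(X); no other remaining equation mentions R.
Decompose q/2: s(leaf(U)) =?= X,  U =?= mk(n,n).
Bind X := s(leaf(U)); no other remaining equation mentions X. Substituting into the earlier binding gives R := leaf(s(leaf(U))).
Bind U := mk(n,n). Substituting into the earlier bindings gives R := leaf(s(leaf(mk(n,n)))), X := s(leaf(mk(n,n))).
Applying the MGU to either side gives mk(mk(n,leaf(s(leaf(mk(n,n))))),q(s(leaf(mk(n,n))),mk(n,n))).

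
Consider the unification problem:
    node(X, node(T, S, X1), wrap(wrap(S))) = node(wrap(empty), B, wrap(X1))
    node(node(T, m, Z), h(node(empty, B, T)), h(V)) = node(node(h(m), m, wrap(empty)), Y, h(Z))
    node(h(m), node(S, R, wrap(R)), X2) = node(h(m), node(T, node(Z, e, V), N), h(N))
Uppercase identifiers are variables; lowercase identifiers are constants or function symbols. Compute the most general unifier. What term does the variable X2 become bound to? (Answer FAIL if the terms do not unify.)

Decompose node/3: X = wrap(empty),  node(T, S, X1) = B,  wrap(wrap(S)) = wrap(X1).
Bind X := wrap(empty); no other remaining equation mentions X.
Bind B := node(T, S, X1); substituting into the one remaining equation that mentions B gives: node(node(T, m, Z), h(node(empty, node(T, S, X1), T)), h(V)) = node(node(h(m), m, wrap(empty)), Y, h(Z)).
Decompose wrap/1: wrap(S) = X1.
Bind X1 := wrap(S); substituting into the one remaining equation that mentions X1 gives: node(node(T, m, Z), h(node(empty, node(T, S, wrap(S)), T)), h(V)) = node(node(h(m), m, wrap(empty)), Y, h(Z)). Substituting into the earlier binding gives B := node(T, S, wrap(S)).
Decompose node/3: node(T, m, Z) = node(h(m), m, wrap(empty)),  h(node(empty, node(T, S, wrap(S)), T)) = Y,  h(V) = h(Z).
Decompose node/3: T = h(m),  m = m,  Z = wrap(empty).
Bind T := h(m); substituting into the 2 remaining equations that mention T gives: h(node(empty, node(h(m), S, wrap(S)), h(m))) = Y,  node(h(m), node(S, R, wrap(R)), X2) = node(h(m), node(h(m), node(Z, e, V), N), h(N)). Substituting into the earlier binding gives B := node(h(m), S, wrap(S)).
Delete trivial equation m = m.
Bind Z := wrap(empty); substituting into the 2 remaining equations that mention Z gives: h(V) = h(wrap(empty)),  node(h(m), node(S, R, wrap(R)), X2) = node(h(m), node(h(m), node(wrap(empty), e, V), N), h(N)).
Bind Y := h(node(empty, node(h(m), S, wrap(S)), h(m))); no other remaining equation mentions Y.
Decompose h/1: V = wrap(empty).
Bind V := wrap(empty); substituting into the remaining equation gives: node(h(m), node(S, R, wrap(R)), X2) = node(h(m), node(h(m), node(wrap(empty), e, wrap(empty)), N), h(N)).
Decompose node/3: h(m) = h(m),  node(S, R, wrap(R)) = node(h(m), node(wrap(empty), e, wrap(empty)), N),  X2 = h(N).
Delete trivial equation h(m) = h(m).
Decompose node/3: S = h(m),  R = node(wrap(empty), e, wrap(empty)),  wrap(R) = N.
Bind S := h(m); no other remaining equation mentions S. Substituting into the earlier bindings gives B := node(h(m), h(m), wrap(h(m))), X1 := wrap(h(m)), Y := h(node(empty, node(h(m), h(m), wrap(h(m))), h(m))).
Bind R := node(wrap(empty), e, wrap(empty)); substituting into the one remaining equation that mentions R gives: wrap(node(wrap(empty), e, wrap(empty))) = N.
Bind N := wrap(node(wrap(empty), e, wrap(empty))); substituting into the remaining equation gives: X2 = h(wrap(node(wrap(empty), e, wrap(empty)))).
Bind X2 := h(wrap(node(wrap(empty), e, wrap(empty)))).
MGU = { X := wrap(empty), B := node(h(m), h(m), wrap(h(m))), X1 := wrap(h(m)), T := h(m), Z := wrap(empty), Y := h(node(empty, node(h(m), h(m), wrap(h(m))), h(m))), V := wrap(empty), S := h(m), R := node(wrap(empty), e, wrap(empty)), N := wrap(node(wrap(empty), e, wrap(empty))), X2 := h(wrap(node(wrap(empty), e, wrap(empty)))) }, so X2 := h(wrap(node(wrap(empty), e, wrap(empty)))).

h(wrap(node(wrap(empty), e, wrap(empty))))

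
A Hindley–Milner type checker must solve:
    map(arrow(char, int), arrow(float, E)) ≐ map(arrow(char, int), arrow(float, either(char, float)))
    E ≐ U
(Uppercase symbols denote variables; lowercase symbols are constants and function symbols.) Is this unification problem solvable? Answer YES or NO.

YES

Decompose map/2: arrow(char, int) ≐ arrow(char, int),  arrow(float, E) ≐ arrow(float, either(char, float)).
Delete trivial equation arrow(char, int) ≐ arrow(char, int).
Decompose arrow/2: float ≐ float,  E ≐ either(char, float).
Delete trivial equation float ≐ float.
Bind E := either(char, float); substituting into the remaining equation gives: either(char, float) ≐ U.
Bind U := either(char, float).
No equations remain and no clash or occurs-check failure arose, so a unifier exists.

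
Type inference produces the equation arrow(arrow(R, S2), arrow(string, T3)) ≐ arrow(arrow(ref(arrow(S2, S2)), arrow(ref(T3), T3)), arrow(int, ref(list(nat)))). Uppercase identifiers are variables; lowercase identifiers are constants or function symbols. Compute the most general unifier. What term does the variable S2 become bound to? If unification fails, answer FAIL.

FAIL

Decompose arrow/2: arrow(R, S2) ≐ arrow(ref(arrow(S2, S2)), arrow(ref(T3), T3)),  arrow(string, T3) ≐ arrow(int, ref(list(nat))).
Decompose arrow/2: R ≐ ref(arrow(S2, S2)),  S2 ≐ arrow(ref(T3), T3).
Bind R := ref(arrow(S2, S2)); no other remaining equation mentions R.
Bind S2 := arrow(ref(T3), T3); no other remaining equation mentions S2. Substituting into the earlier binding gives R := ref(arrow(arrow(ref(T3), T3), arrow(ref(T3), T3))).
Decompose arrow/2: string ≐ int,  T3 ≐ ref(list(nat)).
Clash: constants string and int differ; no unifier exists.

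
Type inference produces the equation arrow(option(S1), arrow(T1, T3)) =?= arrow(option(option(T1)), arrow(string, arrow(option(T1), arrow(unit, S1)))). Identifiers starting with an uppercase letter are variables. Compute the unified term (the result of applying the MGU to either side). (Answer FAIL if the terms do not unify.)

Decompose arrow/2: option(S1) =?= option(option(T1)),  arrow(T1, T3) =?= arrow(string, arrow(option(T1), arrow(unit, S1))).
Decompose option/1: S1 =?= option(T1).
Bind S1 := option(T1); substituting into the remaining equation gives: arrow(T1, T3) =?= arrow(string, arrow(option(T1), arrow(unit, option(T1)))).
Decompose arrow/2: T1 =?= string,  T3 =?= arrow(option(T1), arrow(unit, option(T1))).
Bind T1 := string; substituting into the remaining equation gives: T3 =?= arrow(option(string), arrow(unit, option(string))). Substituting into the earlier binding gives S1 := option(string).
Bind T3 := arrow(option(string), arrow(unit, option(string))).
Applying the MGU to either side gives arrow(option(option(string)), arrow(string, arrow(option(string), arrow(unit, option(string))))).

arrow(option(option(string)), arrow(string, arrow(option(string), arrow(unit, option(string)))))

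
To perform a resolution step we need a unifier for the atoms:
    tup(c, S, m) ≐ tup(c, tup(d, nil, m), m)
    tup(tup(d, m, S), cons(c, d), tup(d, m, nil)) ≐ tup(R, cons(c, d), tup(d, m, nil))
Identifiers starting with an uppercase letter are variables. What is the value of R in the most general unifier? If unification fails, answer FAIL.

Decompose tup/3: c ≐ c,  S ≐ tup(d, nil, m),  m ≐ m.
Delete trivial equation c ≐ c.
Bind S := tup(d, nil, m); substituting into the one remaining equation that mentions S gives: tup(tup(d, m, tup(d, nil, m)), cons(c, d), tup(d, m, nil)) ≐ tup(R, cons(c, d), tup(d, m, nil)).
Delete trivial equation m ≐ m.
Decompose tup/3: tup(d, m, tup(d, nil, m)) ≐ R,  cons(c, d) ≐ cons(c, d),  tup(d, m, nil) ≐ tup(d, m, nil).
Bind R := tup(d, m, tup(d, nil, m)); no other remaining equation mentions R.
Delete trivial equation cons(c, d) ≐ cons(c, d).
Delete trivial equation tup(d, m, nil) ≐ tup(d, m, nil).
MGU = { S -> tup(d, nil, m), R -> tup(d, m, tup(d, nil, m)) }, so R -> tup(d, m, tup(d, nil, m)).

tup(d, m, tup(d, nil, m))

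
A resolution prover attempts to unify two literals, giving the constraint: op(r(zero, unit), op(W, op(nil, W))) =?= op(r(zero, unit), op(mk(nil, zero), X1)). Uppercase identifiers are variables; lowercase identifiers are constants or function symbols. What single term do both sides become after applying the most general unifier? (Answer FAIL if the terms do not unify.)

Decompose op/2: r(zero, unit) =?= r(zero, unit),  op(W, op(nil, W)) =?= op(mk(nil, zero), X1).
Delete trivial equation r(zero, unit) =?= r(zero, unit).
Decompose op/2: W =?= mk(nil, zero),  op(nil, W) =?= X1.
Bind W := mk(nil, zero); substituting into the remaining equation gives: op(nil, mk(nil, zero)) =?= X1.
Bind X1 := op(nil, mk(nil, zero)).
Applying the MGU to either side gives op(r(zero, unit), op(mk(nil, zero), op(nil, mk(nil, zero)))).

op(r(zero, unit), op(mk(nil, zero), op(nil, mk(nil, zero))))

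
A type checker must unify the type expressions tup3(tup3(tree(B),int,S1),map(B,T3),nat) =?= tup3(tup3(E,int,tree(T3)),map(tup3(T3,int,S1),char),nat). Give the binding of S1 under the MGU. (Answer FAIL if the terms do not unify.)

Decompose tup3/3: tup3(tree(B),int,S1) =?= tup3(E,int,tree(T3)),  map(B,T3) =?= map(tup3(T3,int,S1),char),  nat =?= nat.
Decompose tup3/3: tree(B) =?= E,  int =?= int,  S1 =?= tree(T3).
Bind E := tree(B); no other remaining equation mentions E.
Delete trivial equation int =?= int.
Bind S1 := tree(T3); substituting into the one remaining equation that mentions S1 gives: map(B,T3) =?= map(tup3(T3,int,tree(T3)),char).
Decompose map/2: B =?= tup3(T3,int,tree(T3)),  T3 =?= char.
Bind B := tup3(T3,int,tree(T3)); no other remaining equation mentions B. Substituting into the earlier binding gives E := tree(tup3(T3,int,tree(T3))).
Bind T3 := char; no other remaining equation mentions T3. Substituting into the earlier bindings gives E := tree(tup3(char,int,tree(char))), S1 := tree(char), B := tup3(char,int,tree(char)).
Delete trivial equation nat =?= nat.
MGU = { E := tree(tup3(char,int,tree(char))), S1 := tree(char), B := tup3(char,int,tree(char)), T3 := char }, so S1 := tree(char).

tree(char)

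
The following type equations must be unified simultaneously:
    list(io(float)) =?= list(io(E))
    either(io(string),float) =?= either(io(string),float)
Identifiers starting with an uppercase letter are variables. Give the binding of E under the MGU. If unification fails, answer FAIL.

Decompose list/1: io(float) =?= io(E).
Decompose io/1: float =?= E.
Bind E := float; no other remaining equation mentions E.
Delete trivial equation either(io(string),float) =?= either(io(string),float).
MGU = { E ↦ float }, so E ↦ float.

float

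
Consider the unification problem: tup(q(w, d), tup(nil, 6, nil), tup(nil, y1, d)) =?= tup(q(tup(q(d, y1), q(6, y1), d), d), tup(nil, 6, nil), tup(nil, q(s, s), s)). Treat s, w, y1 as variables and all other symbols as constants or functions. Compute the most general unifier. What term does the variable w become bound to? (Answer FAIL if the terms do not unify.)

Decompose tup/3: q(w, d) =?= q(tup(q(d, y1), q(6, y1), d), d),  tup(nil, 6, nil) =?= tup(nil, 6, nil),  tup(nil, y1, d) =?= tup(nil, q(s, s), s).
Decompose q/2: w =?= tup(q(d, y1), q(6, y1), d),  d =?= d.
Bind w := tup(q(d, y1), q(6, y1), d); no other remaining equation mentions w.
Delete trivial equation d =?= d.
Delete trivial equation tup(nil, 6, nil) =?= tup(nil, 6, nil).
Decompose tup/3: nil =?= nil,  y1 =?= q(s, s),  d =?= s.
Delete trivial equation nil =?= nil.
Bind y1 := q(s, s); no other remaining equation mentions y1. Substituting into the earlier binding gives w := tup(q(d, q(s, s)), q(6, q(s, s)), d).
Bind s := d. Substituting into the earlier bindings gives w := tup(q(d, q(d, d)), q(6, q(d, d)), d), y1 := q(d, d).
MGU = { w -> tup(q(d, q(d, d)), q(6, q(d, d)), d), y1 -> q(d, d), s -> d }, so w -> tup(q(d, q(d, d)), q(6, q(d, d)), d).

tup(q(d, q(d, d)), q(6, q(d, d)), d)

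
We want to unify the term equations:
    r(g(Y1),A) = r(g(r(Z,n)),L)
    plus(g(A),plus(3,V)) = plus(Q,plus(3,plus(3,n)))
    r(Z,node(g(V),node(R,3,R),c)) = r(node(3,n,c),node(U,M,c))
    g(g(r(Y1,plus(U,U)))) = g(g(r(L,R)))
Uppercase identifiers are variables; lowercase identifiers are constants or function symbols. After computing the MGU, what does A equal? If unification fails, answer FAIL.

Decompose r/2: g(Y1) = g(r(Z,n)),  A = L.
Decompose g/1: Y1 = r(Z,n).
Bind Y1 := r(Z,n); substituting into the one remaining equation that mentions Y1 gives: g(g(r(r(Z,n),plus(U,U)))) = g(g(r(L,R))).
Bind A := L; substituting into the one remaining equation that mentions A gives: plus(g(L),plus(3,V)) = plus(Q,plus(3,plus(3,n))).
Decompose plus/2: g(L) = Q,  plus(3,V) = plus(3,plus(3,n)).
Bind Q := g(L); no other remaining equation mentions Q.
Decompose plus/2: 3 = 3,  V = plus(3,n).
Delete trivial equation 3 = 3.
Bind V := plus(3,n); substituting into the one remaining equation that mentions V gives: r(Z,node(g(plus(3,n)),node(R,3,R),c)) = r(node(3,n,c),node(U,M,c)).
Decompose r/2: Z = node(3,n,c),  node(g(plus(3,n)),node(R,3,R),c) = node(U,M,c).
Bind Z := node(3,n,c); substituting into the one remaining equation that mentions Z gives: g(g(r(r(node(3,n,c),n),plus(U,U)))) = g(g(r(L,R))). Substituting into the earlier binding gives Y1 := r(node(3,n,c),n).
Decompose node/3: g(plus(3,n)) = U,  node(R,3,R) = M,  c = c.
Bind U := g(plus(3,n)); substituting into the one remaining equation that mentions U gives: g(g(r(r(node(3,n,c),n),plus(g(plus(3,n)),g(plus(3,n)))))) = g(g(r(L,R))).
Bind M := node(R,3,R); no other remaining equation mentions M.
Delete trivial equation c = c.
Decompose g/1: g(r(r(node(3,n,c),n),plus(g(plus(3,n)),g(plus(3,n))))) = g(r(L,R)).
Decompose g/1: r(r(node(3,n,c),n),plus(g(plus(3,n)),g(plus(3,n)))) = r(L,R).
Decompose r/2: r(node(3,n,c),n) = L,  plus(g(plus(3,n)),g(plus(3,n))) = R.
Bind L := r(node(3,n,c),n); no other remaining equation mentions L. Substituting into the earlier bindings gives A := r(node(3,n,c),n), Q := g(r(node(3,n,c),n)).
Bind R := plus(g(plus(3,n)),g(plus(3,n))). Substituting into the earlier binding gives M := node(plus(g(plus(3,n)),g(plus(3,n))),3,plus(g(plus(3,n)),g(plus(3,n)))).
MGU = { Y1 := r(node(3,n,c),n), A := r(node(3,n,c),n), Q := g(r(node(3,n,c),n)), V := plus(3,n), Z := node(3,n,c), U := g(plus(3,n)), M := node(plus(g(plus(3,n)),g(plus(3,n))),3,plus(g(plus(3,n)),g(plus(3,n)))), L := r(node(3,n,c),n), R := plus(g(plus(3,n)),g(plus(3,n))) }, so A := r(node(3,n,c),n).

r(node(3,n,c),n)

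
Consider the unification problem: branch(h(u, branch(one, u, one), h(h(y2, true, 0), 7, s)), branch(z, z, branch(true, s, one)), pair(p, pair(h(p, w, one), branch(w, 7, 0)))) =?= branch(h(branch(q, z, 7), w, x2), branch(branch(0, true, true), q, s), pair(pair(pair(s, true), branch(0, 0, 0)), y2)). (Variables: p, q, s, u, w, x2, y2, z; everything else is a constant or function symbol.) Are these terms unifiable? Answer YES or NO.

Decompose branch/3: h(u, branch(one, u, one), h(h(y2, true, 0), 7, s)) =?= h(branch(q, z, 7), w, x2),  branch(z, z, branch(true, s, one)) =?= branch(branch(0, true, true), q, s),  pair(p, pair(h(p, w, one), branch(w, 7, 0))) =?= pair(pair(pair(s, true), branch(0, 0, 0)), y2).
Decompose h/3: u =?= branch(q, z, 7),  branch(one, u, one) =?= w,  h(h(y2, true, 0), 7, s) =?= x2.
Bind u := branch(q, z, 7); substituting into the one remaining equation that mentions u gives: branch(one, branch(q, z, 7), one) =?= w.
Bind w := branch(one, branch(q, z, 7), one); substituting into the one remaining equation that mentions w gives: pair(p, pair(h(p, branch(one, branch(q, z, 7), one), one), branch(branch(one, branch(q, z, 7), one), 7, 0))) =?= pair(pair(pair(s, true), branch(0, 0, 0)), y2).
Bind x2 := h(h(y2, true, 0), 7, s); no other remaining equation mentions x2.
Decompose branch/3: z =?= branch(0, true, true),  z =?= q,  branch(true, s, one) =?= s.
Bind z := branch(0, true, true); substituting into the 2 remaining equations that mention z gives: branch(0, true, true) =?= q,  pair(p, pair(h(p, branch(one, branch(q, branch(0, true, true), 7), one), one), branch(branch(one, branch(q, branch(0, true, true), 7), one), 7, 0))) =?= pair(pair(pair(s, true), branch(0, 0, 0)), y2). Substituting into the earlier bindings gives u := branch(q, branch(0, true, true), 7), w := branch(one, branch(q, branch(0, true, true), 7), one).
Bind q := branch(0, true, true); substituting into the one remaining equation that mentions q gives: pair(p, pair(h(p, branch(one, branch(branch(0, true, true), branch(0, true, true), 7), one), one), branch(branch(one, branch(branch(0, true, true), branch(0, true, true), 7), one), 7, 0))) =?= pair(pair(pair(s, true), branch(0, 0, 0)), y2). Substituting into the earlier bindings gives u := branch(branch(0, true, true), branch(0, true, true), 7), w := branch(one, branch(branch(0, true, true), branch(0, true, true), 7), one).
Occurs check fails: s occurs in branch(true, s, one); the equation s =?= branch(true, s, one) has no finite solution.

NO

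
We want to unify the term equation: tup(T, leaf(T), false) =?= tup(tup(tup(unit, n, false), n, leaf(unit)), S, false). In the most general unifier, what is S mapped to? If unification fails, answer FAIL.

Decompose tup/3: T =?= tup(tup(unit, n, false), n, leaf(unit)),  leaf(T) =?= S,  false =?= false.
Bind T := tup(tup(unit, n, false), n, leaf(unit)); substituting into the one remaining equation that mentions T gives: leaf(tup(tup(unit, n, false), n, leaf(unit))) =?= S.
Bind S := leaf(tup(tup(unit, n, false), n, leaf(unit))); no other remaining equation mentions S.
Delete trivial equation false =?= false.
MGU = { T := tup(tup(unit, n, false), n, leaf(unit)), S := leaf(tup(tup(unit, n, false), n, leaf(unit))) }, so S := leaf(tup(tup(unit, n, false), n, leaf(unit))).

leaf(tup(tup(unit, n, false), n, leaf(unit)))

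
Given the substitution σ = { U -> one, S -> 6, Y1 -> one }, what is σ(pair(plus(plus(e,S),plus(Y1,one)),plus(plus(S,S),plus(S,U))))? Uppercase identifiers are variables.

pair(plus(plus(e,6),plus(one,one)),plus(plus(6,6),plus(6,one)))

Replace each occurrence of U with one.
Replace each occurrence of S with 6.
Replace each occurrence of Y1 with one.
Result: pair(plus(plus(e,6),plus(one,one)),plus(plus(6,6),plus(6,one))).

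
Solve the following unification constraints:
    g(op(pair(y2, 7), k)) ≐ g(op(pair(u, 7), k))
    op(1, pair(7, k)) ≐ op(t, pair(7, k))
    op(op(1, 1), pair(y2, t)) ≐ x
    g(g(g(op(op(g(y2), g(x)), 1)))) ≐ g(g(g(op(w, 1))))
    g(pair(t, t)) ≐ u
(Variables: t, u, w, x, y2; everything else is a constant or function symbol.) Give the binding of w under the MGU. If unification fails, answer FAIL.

Decompose g/1: op(pair(y2, 7), k) ≐ op(pair(u, 7), k).
Decompose op/2: pair(y2, 7) ≐ pair(u, 7),  k ≐ k.
Decompose pair/2: y2 ≐ u,  7 ≐ 7.
Bind y2 := u; substituting into the 2 remaining equations that mention y2 gives: op(op(1, 1), pair(u, t)) ≐ x,  g(g(g(op(op(g(u), g(x)), 1)))) ≐ g(g(g(op(w, 1)))).
Delete trivial equation 7 ≐ 7.
Delete trivial equation k ≐ k.
Decompose op/2: 1 ≐ t,  pair(7, k) ≐ pair(7, k).
Bind t := 1; substituting into the 2 remaining equations that mention t gives: op(op(1, 1), pair(u, 1)) ≐ x,  g(pair(1, 1)) ≐ u.
Delete trivial equation pair(7, k) ≐ pair(7, k).
Bind x := op(op(1, 1), pair(u, 1)); substituting into the one remaining equation that mentions x gives: g(g(g(op(op(g(u), g(op(op(1, 1), pair(u, 1)))), 1)))) ≐ g(g(g(op(w, 1)))).
Decompose g/1: g(g(op(op(g(u), g(op(op(1, 1), pair(u, 1)))), 1))) ≐ g(g(op(w, 1))).
Decompose g/1: g(op(op(g(u), g(op(op(1, 1), pair(u, 1)))), 1)) ≐ g(op(w, 1)).
Decompose g/1: op(op(g(u), g(op(op(1, 1), pair(u, 1)))), 1) ≐ op(w, 1).
Decompose op/2: op(g(u), g(op(op(1, 1), pair(u, 1)))) ≐ w,  1 ≐ 1.
Bind w := op(g(u), g(op(op(1, 1), pair(u, 1)))); no other remaining equation mentions w.
Delete trivial equation 1 ≐ 1.
Bind u := g(pair(1, 1)). Substituting into the earlier bindings gives y2 := g(pair(1, 1)), x := op(op(1, 1), pair(g(pair(1, 1)), 1)), w := op(g(g(pair(1, 1))), g(op(op(1, 1), pair(g(pair(1, 1)), 1)))).
MGU = { y2 ↦ g(pair(1, 1)), t ↦ 1, x ↦ op(op(1, 1), pair(g(pair(1, 1)), 1)), w ↦ op(g(g(pair(1, 1))), g(op(op(1, 1), pair(g(pair(1, 1)), 1)))), u ↦ g(pair(1, 1)) }, so w ↦ op(g(g(pair(1, 1))), g(op(op(1, 1), pair(g(pair(1, 1)), 1)))).

op(g(g(pair(1, 1))), g(op(op(1, 1), pair(g(pair(1, 1)), 1))))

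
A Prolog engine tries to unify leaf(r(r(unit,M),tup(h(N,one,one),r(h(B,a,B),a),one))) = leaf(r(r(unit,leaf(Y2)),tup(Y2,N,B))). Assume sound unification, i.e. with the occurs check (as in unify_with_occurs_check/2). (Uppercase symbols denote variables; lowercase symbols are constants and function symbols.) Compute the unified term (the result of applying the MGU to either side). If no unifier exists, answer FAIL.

leaf(r(r(unit,leaf(h(r(h(one,a,one),a),one,one))),tup(h(r(h(one,a,one),a),one,one),r(h(one,a,one),a),one)))

Decompose leaf/1: r(r(unit,M),tup(h(N,one,one),r(h(B,a,B),a),one)) = r(r(unit,leaf(Y2)),tup(Y2,N,B)).
Decompose r/2: r(unit,M) = r(unit,leaf(Y2)),  tup(h(N,one,one),r(h(B,a,B),a),one) = tup(Y2,N,B).
Decompose r/2: unit = unit,  M = leaf(Y2).
Delete trivial equation unit = unit.
Bind M := leaf(Y2); no other remaining equation mentions M.
Decompose tup/3: h(N,one,one) = Y2,  r(h(B,a,B),a) = N,  one = B.
Bind Y2 := h(N,one,one); no other remaining equation mentions Y2. Substituting into the earlier binding gives M := leaf(h(N,one,one)).
Bind N := r(h(B,a,B),a); no other remaining equation mentions N. Substituting into the earlier bindings gives M := leaf(h(r(h(B,a,B),a),one,one)), Y2 := h(r(h(B,a,B),a),one,one).
Bind B := one. Substituting into the earlier bindings gives M := leaf(h(r(h(one,a,one),a),one,one)), Y2 := h(r(h(one,a,one),a),one,one), N := r(h(one,a,one),a).
Applying the MGU to either side gives leaf(r(r(unit,leaf(h(r(h(one,a,one),a),one,one))),tup(h(r(h(one,a,one),a),one,one),r(h(one,a,one),a),one))).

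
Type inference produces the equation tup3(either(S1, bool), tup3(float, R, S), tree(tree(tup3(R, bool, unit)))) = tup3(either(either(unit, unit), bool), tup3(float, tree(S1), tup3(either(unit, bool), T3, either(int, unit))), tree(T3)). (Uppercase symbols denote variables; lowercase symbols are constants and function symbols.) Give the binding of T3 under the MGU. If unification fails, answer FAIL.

Decompose tup3/3: either(S1, bool) = either(either(unit, unit), bool),  tup3(float, R, S) = tup3(float, tree(S1), tup3(either(unit, bool), T3, either(int, unit))),  tree(tree(tup3(R, bool, unit))) = tree(T3).
Decompose either/2: S1 = either(unit, unit),  bool = bool.
Bind S1 := either(unit, unit); substituting into the one remaining equation that mentions S1 gives: tup3(float, R, S) = tup3(float, tree(either(unit, unit)), tup3(either(unit, bool), T3, either(int, unit))).
Delete trivial equation bool = bool.
Decompose tup3/3: float = float,  R = tree(either(unit, unit)),  S = tup3(either(unit, bool), T3, either(int, unit)).
Delete trivial equation float = float.
Bind R := tree(either(unit, unit)); substituting into the one remaining equation that mentions R gives: tree(tree(tup3(tree(either(unit, unit)), bool, unit))) = tree(T3).
Bind S := tup3(either(unit, bool), T3, either(int, unit)); no other remaining equation mentions S.
Decompose tree/1: tree(tup3(tree(either(unit, unit)), bool, unit)) = T3.
Bind T3 := tree(tup3(tree(either(unit, unit)), bool, unit)). Substituting into the earlier binding gives S := tup3(either(unit, bool), tree(tup3(tree(either(unit, unit)), bool, unit)), either(int, unit)).
MGU = { S1 ↦ either(unit, unit), R ↦ tree(either(unit, unit)), S ↦ tup3(either(unit, bool), tree(tup3(tree(either(unit, unit)), bool, unit)), either(int, unit)), T3 ↦ tree(tup3(tree(either(unit, unit)), bool, unit)) }, so T3 ↦ tree(tup3(tree(either(unit, unit)), bool, unit)).

tree(tup3(tree(either(unit, unit)), bool, unit))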